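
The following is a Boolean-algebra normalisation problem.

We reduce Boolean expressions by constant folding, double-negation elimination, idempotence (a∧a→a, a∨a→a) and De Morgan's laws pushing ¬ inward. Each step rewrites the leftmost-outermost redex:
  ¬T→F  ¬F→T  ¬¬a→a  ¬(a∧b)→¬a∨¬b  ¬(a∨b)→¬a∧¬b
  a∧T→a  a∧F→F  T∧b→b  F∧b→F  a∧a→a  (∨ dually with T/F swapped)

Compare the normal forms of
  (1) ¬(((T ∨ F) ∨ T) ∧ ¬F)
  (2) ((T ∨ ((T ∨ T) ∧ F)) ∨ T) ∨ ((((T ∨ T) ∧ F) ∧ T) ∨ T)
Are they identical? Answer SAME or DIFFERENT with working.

Term A:
  start: ¬(((T ∨ F) ∨ T) ∧ ¬F)
  →1  ¬((T ∨ F) ∨ T) ∨ ¬¬F
  →2  (¬(T ∨ F) ∧ ¬T) ∨ ¬¬F
  →3  ((¬T ∧ ¬F) ∧ ¬T) ∨ ¬¬F
  →4  ((F ∧ ¬F) ∧ ¬T) ∨ ¬¬F
  →5  (F ∧ ¬T) ∨ ¬¬F
  →6  F ∨ ¬¬F
  →7  ¬¬F
  →8  F

Term B:
  start: ((T ∨ ((T ∨ T) ∧ F)) ∨ T) ∨ ((((T ∨ T) ∧ F) ∧ T) ∨ T)
  →1  T ∨ ((((T ∨ T) ∧ F) ∧ T) ∨ T)
  →2  T

Answer: DIFFERENT — A ⇓ F, B ⇓ T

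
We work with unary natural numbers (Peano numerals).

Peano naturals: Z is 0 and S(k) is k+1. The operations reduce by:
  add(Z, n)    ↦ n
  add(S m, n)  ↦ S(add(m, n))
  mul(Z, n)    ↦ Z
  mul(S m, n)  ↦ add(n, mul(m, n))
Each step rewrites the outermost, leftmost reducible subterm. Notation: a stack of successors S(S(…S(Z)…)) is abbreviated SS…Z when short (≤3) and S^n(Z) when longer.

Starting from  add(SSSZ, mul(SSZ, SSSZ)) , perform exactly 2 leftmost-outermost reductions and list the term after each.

Answer: after 2 steps: S(S(add(SZ, mul(SSZ, SSSZ))))

Reduction:
  start: add(SSSZ, mul(SSZ, SSSZ))
  [1] S(add(SSZ, mul(SSZ, SSSZ)))
  [2] S(S(add(SZ, mul(SSZ, SSSZ))))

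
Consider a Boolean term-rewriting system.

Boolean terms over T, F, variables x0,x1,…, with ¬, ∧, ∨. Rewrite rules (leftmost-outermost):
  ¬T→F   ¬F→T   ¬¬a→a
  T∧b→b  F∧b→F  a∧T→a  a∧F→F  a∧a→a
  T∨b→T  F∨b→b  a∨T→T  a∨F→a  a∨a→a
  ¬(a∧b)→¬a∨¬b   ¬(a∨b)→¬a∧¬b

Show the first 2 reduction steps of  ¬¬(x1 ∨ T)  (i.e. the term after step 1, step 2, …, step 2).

Answer: after 2 steps: T

Reduction:
  start: ¬¬(x1 ∨ T)
  [1] x1 ∨ T
  [2] T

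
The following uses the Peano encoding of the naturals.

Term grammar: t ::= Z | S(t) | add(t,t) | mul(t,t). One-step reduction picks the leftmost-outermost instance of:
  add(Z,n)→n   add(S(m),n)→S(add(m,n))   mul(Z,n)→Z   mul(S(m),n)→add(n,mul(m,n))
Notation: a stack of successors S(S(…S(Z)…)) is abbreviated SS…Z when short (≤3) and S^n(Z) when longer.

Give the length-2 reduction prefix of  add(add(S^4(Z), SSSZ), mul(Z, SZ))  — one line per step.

Answer: after 2 steps: S(add(add(SSSZ, SSSZ), mul(Z, SZ)))

Reduction:
  start: add(add(S^4(Z), SSSZ), mul(Z, SZ))
  step 1: add(S(add(SSSZ, SSSZ)), mul(Z, SZ))
  step 2: S(add(add(SSSZ, SSSZ), mul(Z, SZ)))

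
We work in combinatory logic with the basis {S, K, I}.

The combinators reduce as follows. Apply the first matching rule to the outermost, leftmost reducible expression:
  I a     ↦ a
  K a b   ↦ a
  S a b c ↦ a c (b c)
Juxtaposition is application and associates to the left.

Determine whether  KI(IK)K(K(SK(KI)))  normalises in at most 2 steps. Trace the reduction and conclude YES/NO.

Answer: YES — reaches normal form K(K(SK(KI))) in 2 ≤ 2 steps

Derivation:
  start: KI(IK)K(K(SK(KI)))
  →1  IK(K(SK(KI)))
  →2  K(K(SK(KI)))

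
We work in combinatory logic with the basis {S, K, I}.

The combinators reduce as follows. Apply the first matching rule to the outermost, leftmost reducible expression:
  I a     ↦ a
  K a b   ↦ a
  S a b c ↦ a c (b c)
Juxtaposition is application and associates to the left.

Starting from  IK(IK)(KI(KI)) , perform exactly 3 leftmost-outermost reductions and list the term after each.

Answer: after 3 steps: K

Working:
  start: IK(IK)(KI(KI))
  →1  K(IK)(KI(KI))
  →2  IK
  →3  K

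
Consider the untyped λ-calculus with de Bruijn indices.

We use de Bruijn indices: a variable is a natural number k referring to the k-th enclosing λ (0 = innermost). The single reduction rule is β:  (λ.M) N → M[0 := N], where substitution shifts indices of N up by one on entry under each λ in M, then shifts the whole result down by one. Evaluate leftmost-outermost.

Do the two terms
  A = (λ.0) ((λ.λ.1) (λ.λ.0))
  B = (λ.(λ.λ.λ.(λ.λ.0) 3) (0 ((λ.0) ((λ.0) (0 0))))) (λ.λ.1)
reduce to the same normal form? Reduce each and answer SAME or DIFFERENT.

Term A:
  start: (λ.0) ((λ.λ.1) (λ.λ.0))
  step 1: (λ.λ.1) (λ.λ.0)
  step 2: λ.λ.λ.0

Term B:
  start: (λ.(λ.λ.λ.(λ.λ.0) 3) (0 ((λ.0) ((λ.0) (0 0))))) (λ.λ.1)
  step 1: (λ.λ.λ.(λ.λ.0) (λ.λ.1)) ((λ.λ.1) ((λ.0) ((λ.0) ((λ.λ.1) (λ.λ.1)))))
  step 2: λ.λ.(λ.λ.0) (λ.λ.1)
  step 3: λ.λ.λ.0

Answer: SAME — A ⇓ λ.λ.λ.0, B ⇓ λ.λ.λ.0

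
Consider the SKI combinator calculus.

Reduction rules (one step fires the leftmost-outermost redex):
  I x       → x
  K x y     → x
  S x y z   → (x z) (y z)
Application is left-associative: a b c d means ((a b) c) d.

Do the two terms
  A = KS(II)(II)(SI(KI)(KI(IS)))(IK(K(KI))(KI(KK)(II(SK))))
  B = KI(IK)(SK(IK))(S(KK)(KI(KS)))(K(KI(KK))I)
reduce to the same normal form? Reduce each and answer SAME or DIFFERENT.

Answer: SAME — A ⇓ KI, B ⇓ KI

Working:
Term A:
  start: KS(II)(II)(SI(KI)(KI(IS)))(IK(K(KI))(KI(KK)(II(SK))))
  →1  S(II)(SI(KI)(KI(IS)))(IK(K(KI))(KI(KK)(II(SK))))
  →2  II(IK(K(KI))(KI(KK)(II(SK))))(SI(KI)(KI(IS))(IK(K(KI))(KI(KK)(II(SK)))))
  →3  I(IK(K(KI))(KI(KK)(II(SK))))(SI(KI)(KI(IS))(IK(K(KI))(KI(KK)(II(SK)))))
  →4  IK(K(KI))(KI(KK)(II(SK)))(SI(KI)(KI(IS))(IK(K(KI))(KI(KK)(II(SK)))))
  →5  K(K(KI))(KI(KK)(II(SK)))(SI(KI)(KI(IS))(IK(K(KI))(KI(KK)(II(SK)))))
  →6  K(KI)(SI(KI)(KI(IS))(IK(K(KI))(KI(KK)(II(SK)))))
  →7  KI

Term B:
  start: KI(IK)(SK(IK))(S(KK)(KI(KS)))(K(KI(KK))I)
  →1  I(SK(IK))(S(KK)(KI(KS)))(K(KI(KK))I)
  →2  SK(IK)(S(KK)(KI(KS)))(K(KI(KK))I)
  →3  K(S(KK)(KI(KS)))(IK(S(KK)(KI(KS))))(K(KI(KK))I)
  →4  S(KK)(KI(KS))(K(KI(KK))I)
  →5  KK(K(KI(KK))I)(KI(KS)(K(KI(KK))I))
  →6  K(KI(KS)(K(KI(KK))I))
  →7  K(I(K(KI(KK))I))
  →8  K(K(KI(KK))I)
  →9  K(KI(KK))
  →10  KI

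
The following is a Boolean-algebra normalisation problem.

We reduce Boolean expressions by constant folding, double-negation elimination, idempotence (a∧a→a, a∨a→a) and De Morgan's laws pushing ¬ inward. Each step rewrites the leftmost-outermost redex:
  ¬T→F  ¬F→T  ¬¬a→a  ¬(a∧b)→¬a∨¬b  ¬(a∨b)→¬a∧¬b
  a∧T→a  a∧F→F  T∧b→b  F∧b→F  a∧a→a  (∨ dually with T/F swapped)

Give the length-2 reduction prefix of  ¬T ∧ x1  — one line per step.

  start: ¬T ∧ x1
  →1  F ∧ x1
  →2  F

Answer: after 2 steps: F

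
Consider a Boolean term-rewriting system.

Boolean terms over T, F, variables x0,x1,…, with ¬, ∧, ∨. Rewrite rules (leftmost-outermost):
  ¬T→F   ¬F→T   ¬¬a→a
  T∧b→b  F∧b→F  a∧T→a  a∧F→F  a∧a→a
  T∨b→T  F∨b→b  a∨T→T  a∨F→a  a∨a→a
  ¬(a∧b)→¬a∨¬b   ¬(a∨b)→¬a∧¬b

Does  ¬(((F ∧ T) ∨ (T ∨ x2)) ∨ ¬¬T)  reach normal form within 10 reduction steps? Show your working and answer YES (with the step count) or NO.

  start: ¬(((F ∧ T) ∨ (T ∨ x2)) ∨ ¬¬T)
  →1  ¬((F ∧ T) ∨ (T ∨ x2)) ∧ ¬¬¬T
  →2  (¬(F ∧ T) ∧ ¬(T ∨ x2)) ∧ ¬¬¬T
  →3  ((¬F ∨ ¬T) ∧ ¬(T ∨ x2)) ∧ ¬¬¬T
  →4  ((T ∨ ¬T) ∧ ¬(T ∨ x2)) ∧ ¬¬¬T
  →5  (T ∧ ¬(T ∨ x2)) ∧ ¬¬¬T
  →6  ¬(T ∨ x2) ∧ ¬¬¬T
  →7  (¬T ∧ ¬x2) ∧ ¬¬¬T
  →8  (F ∧ ¬x2) ∧ ¬¬¬T
  →9  F ∧ ¬¬¬T
  →10  F

Answer: YES — reaches normal form F in 10 ≤ 10 steps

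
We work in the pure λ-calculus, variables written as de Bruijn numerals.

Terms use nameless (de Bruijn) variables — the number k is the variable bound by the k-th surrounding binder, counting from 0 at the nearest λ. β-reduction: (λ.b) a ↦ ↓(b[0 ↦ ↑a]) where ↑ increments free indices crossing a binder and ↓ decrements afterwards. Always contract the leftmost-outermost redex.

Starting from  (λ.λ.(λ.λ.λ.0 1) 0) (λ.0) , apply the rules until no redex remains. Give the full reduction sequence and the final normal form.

  start: (λ.λ.(λ.λ.λ.0 1) 0) (λ.0)
  [1] λ.(λ.λ.λ.0 1) 0
  [2] λ.λ.λ.0 1

Answer: normal form = λ.λ.λ.0 1  (in 2 steps)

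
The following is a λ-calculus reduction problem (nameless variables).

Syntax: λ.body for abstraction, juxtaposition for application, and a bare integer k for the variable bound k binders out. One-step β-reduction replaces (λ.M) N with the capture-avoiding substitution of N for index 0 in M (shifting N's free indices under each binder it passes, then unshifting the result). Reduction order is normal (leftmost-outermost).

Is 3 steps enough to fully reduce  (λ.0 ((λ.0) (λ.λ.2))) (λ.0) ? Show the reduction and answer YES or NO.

  start: (λ.0 ((λ.0) (λ.λ.2))) (λ.0)
  →1  (λ.0) ((λ.0) (λ.λ.λ.0))
  →2  (λ.0) (λ.λ.λ.0)
  →3  λ.λ.λ.0

Answer: YES — reaches normal form λ.λ.λ.0 in 3 ≤ 3 steps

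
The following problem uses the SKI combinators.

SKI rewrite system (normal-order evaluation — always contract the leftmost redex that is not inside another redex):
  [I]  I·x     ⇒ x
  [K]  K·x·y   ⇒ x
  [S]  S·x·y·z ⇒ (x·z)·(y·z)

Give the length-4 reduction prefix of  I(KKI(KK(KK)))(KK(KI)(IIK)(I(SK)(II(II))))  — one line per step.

  start: I(KKI(KK(KK)))(KK(KI)(IIK)(I(SK)(II(II))))
  →1  KKI(KK(KK))(KK(KI)(IIK)(I(SK)(II(II))))
  →2  K(KK(KK))(KK(KI)(IIK)(I(SK)(II(II))))
  →3  KK(KK)
  →4  K

Answer: after 4 steps: K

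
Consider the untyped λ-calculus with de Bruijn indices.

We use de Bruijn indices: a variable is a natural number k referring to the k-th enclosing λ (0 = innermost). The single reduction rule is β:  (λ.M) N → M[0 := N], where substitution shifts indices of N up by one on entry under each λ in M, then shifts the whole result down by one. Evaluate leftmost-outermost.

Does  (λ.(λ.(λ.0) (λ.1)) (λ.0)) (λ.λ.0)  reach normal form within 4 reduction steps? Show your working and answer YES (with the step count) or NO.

  start: (λ.(λ.(λ.0) (λ.1)) (λ.0)) (λ.λ.0)
  [1] (λ.(λ.0) (λ.1)) (λ.0)
  [2] (λ.0) (λ.λ.0)
  [3] λ.λ.0

Answer: YES — reaches normal form λ.λ.0 in 3 ≤ 4 steps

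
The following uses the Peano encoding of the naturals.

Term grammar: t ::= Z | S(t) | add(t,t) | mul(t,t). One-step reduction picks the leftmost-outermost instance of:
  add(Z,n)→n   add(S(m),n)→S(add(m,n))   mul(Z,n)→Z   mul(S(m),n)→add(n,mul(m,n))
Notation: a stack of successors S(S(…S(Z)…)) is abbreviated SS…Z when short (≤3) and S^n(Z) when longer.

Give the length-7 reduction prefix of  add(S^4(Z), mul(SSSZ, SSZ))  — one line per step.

  start: add(S^4(Z), mul(SSSZ, SSZ))
  step 1: S(add(SSSZ, mul(SSSZ, SSZ)))
  step 2: S(S(add(SSZ, mul(SSSZ, SSZ))))
  step 3: S(S(S(add(SZ, mul(SSSZ, SSZ)))))
  step 4: S(S(S(S(add(Z, mul(SSSZ, SSZ))))))
  step 5: S(S(S(S(mul(SSSZ, SSZ)))))
  step 6: S(S(S(S(add(SSZ, mul(SSZ, SSZ))))))
  step 7: S(S(S(S(S(add(SZ, mul(SSZ, SSZ)))))))

Answer: after 7 steps: S(S(S(S(S(add(SZ, mul(SSZ, SSZ)))))))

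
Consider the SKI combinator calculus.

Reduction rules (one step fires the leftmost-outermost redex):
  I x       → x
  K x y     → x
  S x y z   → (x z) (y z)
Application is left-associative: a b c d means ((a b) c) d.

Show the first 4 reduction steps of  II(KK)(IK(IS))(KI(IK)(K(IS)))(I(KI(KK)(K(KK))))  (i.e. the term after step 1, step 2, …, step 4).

  start: II(KK)(IK(IS))(KI(IK)(K(IS)))(I(KI(KK)(K(KK))))
  [1] I(KK)(IK(IS))(KI(IK)(K(IS)))(I(KI(KK)(K(KK))))
  [2] KK(IK(IS))(KI(IK)(K(IS)))(I(KI(KK)(K(KK))))
  [3] K(KI(IK)(K(IS)))(I(KI(KK)(K(KK))))
  [4] KI(IK)(K(IS))

Answer: after 4 steps: KI(IK)(K(IS))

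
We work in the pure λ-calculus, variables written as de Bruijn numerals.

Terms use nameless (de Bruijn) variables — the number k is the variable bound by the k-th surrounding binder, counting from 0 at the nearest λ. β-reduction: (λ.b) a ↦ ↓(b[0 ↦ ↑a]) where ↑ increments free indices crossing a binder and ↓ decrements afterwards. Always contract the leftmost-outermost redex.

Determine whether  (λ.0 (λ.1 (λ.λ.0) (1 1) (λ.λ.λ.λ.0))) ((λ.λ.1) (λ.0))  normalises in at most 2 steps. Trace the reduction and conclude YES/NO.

Answer: NO — after 2 steps the term is (λ.λ.0) (λ.(λ.λ.1) (λ.0) (λ.λ.0) ((λ.λ.1) (λ.0) ((λ.λ.1) (λ.0))) (λ.λ.λ.λ.0)), not yet normal

Reduction:
  start: (λ.0 (λ.1 (λ.λ.0) (1 1) (λ.λ.λ.λ.0))) ((λ.λ.1) (λ.0))
  [1] (λ.λ.1) (λ.0) (λ.(λ.λ.1) (λ.0) (λ.λ.0) ((λ.λ.1) (λ.0) ((λ.λ.1) (λ.0))) (λ.λ.λ.λ.0))
  [2] (λ.λ.0) (λ.(λ.λ.1) (λ.0) (λ.λ.0) ((λ.λ.1) (λ.0) ((λ.λ.1) (λ.0))) (λ.λ.λ.λ.0))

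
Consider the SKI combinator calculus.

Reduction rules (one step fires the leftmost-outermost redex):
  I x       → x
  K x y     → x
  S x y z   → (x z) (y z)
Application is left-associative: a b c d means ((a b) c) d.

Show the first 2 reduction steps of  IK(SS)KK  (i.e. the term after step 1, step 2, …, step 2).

Answer: after 2 steps: SSK

Reduction:
  start: IK(SS)KK
  →1  K(SS)KK
  →2  SSK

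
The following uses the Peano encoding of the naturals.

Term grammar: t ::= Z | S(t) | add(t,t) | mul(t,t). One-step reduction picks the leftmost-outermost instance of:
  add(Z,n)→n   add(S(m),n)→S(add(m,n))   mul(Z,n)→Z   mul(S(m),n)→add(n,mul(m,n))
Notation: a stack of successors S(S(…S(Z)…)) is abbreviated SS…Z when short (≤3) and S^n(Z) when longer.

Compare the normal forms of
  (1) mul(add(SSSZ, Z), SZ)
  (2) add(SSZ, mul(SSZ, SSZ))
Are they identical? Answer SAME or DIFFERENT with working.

Answer: DIFFERENT — A ⇓ SSSZ, B ⇓ S^6(Z)

Derivation:
Term A:
  start: mul(add(SSSZ, Z), SZ)
  step 1: mul(S(add(SSZ, Z)), SZ)
  step 2: add(SZ, mul(add(SSZ, Z), SZ))
  step 3: S(add(Z, mul(add(SSZ, Z), SZ)))
  step 4: S(mul(add(SSZ, Z), SZ))
  step 5: S(mul(S(add(SZ, Z)), SZ))
  step 6: S(add(SZ, mul(add(SZ, Z), SZ)))
  step 7: S(S(add(Z, mul(add(SZ, Z), SZ))))
  step 8: S(S(mul(add(SZ, Z), SZ)))
  step 9: S(S(mul(S(add(Z, Z)), SZ)))
  step 10: S(S(add(SZ, mul(add(Z, Z), SZ))))
  step 11: S(S(S(add(Z, mul(add(Z, Z), SZ)))))
  step 12: S(S(S(mul(add(Z, Z), SZ))))
  step 13: S(S(S(mul(Z, SZ))))
  step 14: SSSZ

Term B:
  start: add(SSZ, mul(SSZ, SSZ))
  step 1: S(add(SZ, mul(SSZ, SSZ)))
  step 2: S(S(add(Z, mul(SSZ, SSZ))))
  step 3: S(S(mul(SSZ, SSZ)))
  step 4: S(S(add(SSZ, mul(SZ, SSZ))))
  step 5: S(S(S(add(SZ, mul(SZ, SSZ)))))
  step 6: S(S(S(S(add(Z, mul(SZ, SSZ))))))
  step 7: S(S(S(S(mul(SZ, SSZ)))))
  step 8: S(S(S(S(add(SSZ, mul(Z, SSZ))))))
  step 9: S(S(S(S(S(add(SZ, mul(Z, SSZ)))))))
  step 10: S(S(S(S(S(S(add(Z, mul(Z, SSZ))))))))
  step 11: S(S(S(S(S(S(mul(Z, SSZ)))))))
  step 12: S^6(Z)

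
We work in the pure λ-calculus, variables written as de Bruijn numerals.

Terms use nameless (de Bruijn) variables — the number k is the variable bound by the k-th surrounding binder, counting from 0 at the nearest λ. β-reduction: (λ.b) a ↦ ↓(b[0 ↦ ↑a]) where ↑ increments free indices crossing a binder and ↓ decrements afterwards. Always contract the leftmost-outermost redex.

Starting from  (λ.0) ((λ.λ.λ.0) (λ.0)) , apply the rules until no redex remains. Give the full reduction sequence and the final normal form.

  start: (λ.0) ((λ.λ.λ.0) (λ.0))
  →1  (λ.λ.λ.0) (λ.0)
  →2  λ.λ.0

Answer: normal form = λ.λ.0  (in 2 steps)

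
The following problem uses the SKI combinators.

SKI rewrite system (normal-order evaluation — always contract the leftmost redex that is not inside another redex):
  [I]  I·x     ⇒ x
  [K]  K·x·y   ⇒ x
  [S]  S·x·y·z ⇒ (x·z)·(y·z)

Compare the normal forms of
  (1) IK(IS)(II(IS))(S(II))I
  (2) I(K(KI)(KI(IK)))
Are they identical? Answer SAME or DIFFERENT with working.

Term A:
  start: IK(IS)(II(IS))(S(II))I
  step 1: K(IS)(II(IS))(S(II))I
  step 2: IS(S(II))I
  step 3: S(S(II))I
  step 4: S(SI)I

Term B:
  start: I(K(KI)(KI(IK)))
  step 1: K(KI)(KI(IK))
  step 2: KI

Answer: DIFFERENT — A ⇓ S(SI)I, B ⇓ KI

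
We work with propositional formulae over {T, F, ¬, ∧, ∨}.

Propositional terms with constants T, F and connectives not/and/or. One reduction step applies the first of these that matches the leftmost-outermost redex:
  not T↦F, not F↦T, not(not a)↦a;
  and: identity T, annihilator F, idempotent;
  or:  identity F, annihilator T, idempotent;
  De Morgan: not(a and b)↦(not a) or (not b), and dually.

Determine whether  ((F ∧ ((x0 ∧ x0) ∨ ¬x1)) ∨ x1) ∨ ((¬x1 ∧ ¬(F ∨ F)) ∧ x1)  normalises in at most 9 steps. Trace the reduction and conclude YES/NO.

Answer: YES — reaches normal form x1 ∨ (¬x1 ∧ x1) in 6 ≤ 9 steps

Working:
  start: ((F ∧ ((x0 ∧ x0) ∨ ¬x1)) ∨ x1) ∨ ((¬x1 ∧ ¬(F ∨ F)) ∧ x1)
  →1  (F ∨ x1) ∨ ((¬x1 ∧ ¬(F ∨ F)) ∧ x1)
  →2  x1 ∨ ((¬x1 ∧ ¬(F ∨ F)) ∧ x1)
  →3  x1 ∨ ((¬x1 ∧ (¬F ∧ ¬F)) ∧ x1)
  →4  x1 ∨ ((¬x1 ∧ ¬F) ∧ x1)
  →5  x1 ∨ ((¬x1 ∧ T) ∧ x1)
  →6  x1 ∨ (¬x1 ∧ x1)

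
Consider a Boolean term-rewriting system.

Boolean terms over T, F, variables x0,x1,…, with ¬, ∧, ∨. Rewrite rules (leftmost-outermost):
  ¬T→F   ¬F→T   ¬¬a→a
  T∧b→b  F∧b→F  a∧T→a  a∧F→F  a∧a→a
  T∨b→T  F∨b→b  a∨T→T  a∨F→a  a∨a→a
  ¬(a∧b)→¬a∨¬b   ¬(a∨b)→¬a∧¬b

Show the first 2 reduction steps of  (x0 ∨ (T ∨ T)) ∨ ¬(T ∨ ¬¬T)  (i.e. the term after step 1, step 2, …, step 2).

  start: (x0 ∨ (T ∨ T)) ∨ ¬(T ∨ ¬¬T)
  [1] (x0 ∨ T) ∨ ¬(T ∨ ¬¬T)
  [2] T ∨ ¬(T ∨ ¬¬T)

Answer: after 2 steps: T ∨ ¬(T ∨ ¬¬T)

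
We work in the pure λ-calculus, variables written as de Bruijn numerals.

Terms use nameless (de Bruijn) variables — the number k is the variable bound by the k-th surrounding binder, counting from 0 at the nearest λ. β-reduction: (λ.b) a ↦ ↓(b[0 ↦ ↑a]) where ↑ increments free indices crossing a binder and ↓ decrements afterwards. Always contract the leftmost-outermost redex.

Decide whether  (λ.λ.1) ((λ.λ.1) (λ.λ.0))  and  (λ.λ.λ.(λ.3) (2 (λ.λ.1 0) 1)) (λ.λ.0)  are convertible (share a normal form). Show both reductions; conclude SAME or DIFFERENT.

Answer: SAME — A ⇓ λ.λ.λ.λ.0, B ⇓ λ.λ.λ.λ.0

Derivation:
Term A:
  start: (λ.λ.1) ((λ.λ.1) (λ.λ.0))
  [1] λ.(λ.λ.1) (λ.λ.0)
  [2] λ.λ.λ.λ.0

Term B:
  start: (λ.λ.λ.(λ.3) (2 (λ.λ.1 0) 1)) (λ.λ.0)
  [1] λ.λ.(λ.λ.λ.0) ((λ.λ.0) (λ.λ.1 0) 1)
  [2] λ.λ.λ.λ.0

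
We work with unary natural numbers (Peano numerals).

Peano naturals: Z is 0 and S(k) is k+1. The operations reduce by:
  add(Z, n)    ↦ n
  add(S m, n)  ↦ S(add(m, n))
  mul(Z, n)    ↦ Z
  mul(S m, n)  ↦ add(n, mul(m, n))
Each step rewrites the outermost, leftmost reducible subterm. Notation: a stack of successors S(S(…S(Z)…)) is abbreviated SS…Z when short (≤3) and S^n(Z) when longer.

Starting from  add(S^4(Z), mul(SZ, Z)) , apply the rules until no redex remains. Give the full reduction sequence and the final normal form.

  start: add(S^4(Z), mul(SZ, Z))
  [1] S(add(SSSZ, mul(SZ, Z)))
  [2] S(S(add(SSZ, mul(SZ, Z))))
  [3] S(S(S(add(SZ, mul(SZ, Z)))))
  [4] S(S(S(S(add(Z, mul(SZ, Z))))))
  [5] S(S(S(S(mul(SZ, Z)))))
  [6] S(S(S(S(add(Z, mul(Z, Z))))))
  [7] S(S(S(S(mul(Z, Z)))))
  [8] S^4(Z)

Answer: normal form = S^4(Z)  (in 8 steps)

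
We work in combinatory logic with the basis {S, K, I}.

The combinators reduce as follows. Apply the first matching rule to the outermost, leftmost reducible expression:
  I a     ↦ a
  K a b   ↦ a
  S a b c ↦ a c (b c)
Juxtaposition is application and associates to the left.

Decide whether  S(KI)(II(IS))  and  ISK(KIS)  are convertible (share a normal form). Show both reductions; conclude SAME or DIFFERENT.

Term A:
  start: S(KI)(II(IS))
  →1  S(KI)(I(IS))
  →2  S(KI)(IS)
  →3  S(KI)S

Term B:
  start: ISK(KIS)
  →1  SK(KIS)
  →2  SKI

Answer: DIFFERENT — A ⇓ S(KI)S, B ⇓ SKI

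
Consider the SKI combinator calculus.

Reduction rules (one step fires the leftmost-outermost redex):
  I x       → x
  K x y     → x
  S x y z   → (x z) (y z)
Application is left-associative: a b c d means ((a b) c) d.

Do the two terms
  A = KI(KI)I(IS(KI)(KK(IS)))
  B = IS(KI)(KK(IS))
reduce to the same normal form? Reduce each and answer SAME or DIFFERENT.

Answer: SAME — A ⇓ S(KI)K, B ⇓ S(KI)K

Working:
Term A:
  start: KI(KI)I(IS(KI)(KK(IS)))
  [1] II(IS(KI)(KK(IS)))
  [2] I(IS(KI)(KK(IS)))
  [3] IS(KI)(KK(IS))
  [4] S(KI)(KK(IS))
  [5] S(KI)K

Term B:
  start: IS(KI)(KK(IS))
  [1] S(KI)(KK(IS))
  [2] S(KI)K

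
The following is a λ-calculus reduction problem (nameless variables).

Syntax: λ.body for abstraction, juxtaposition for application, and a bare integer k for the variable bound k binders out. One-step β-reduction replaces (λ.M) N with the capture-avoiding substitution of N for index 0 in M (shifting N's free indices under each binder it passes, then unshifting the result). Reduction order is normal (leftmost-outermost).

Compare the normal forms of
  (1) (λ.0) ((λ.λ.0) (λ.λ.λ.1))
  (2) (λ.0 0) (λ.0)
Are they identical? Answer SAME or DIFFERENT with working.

Answer: SAME — A ⇓ λ.0, B ⇓ λ.0

Working:
Term A:
  start: (λ.0) ((λ.λ.0) (λ.λ.λ.1))
  →1  (λ.λ.0) (λ.λ.λ.1)
  →2  λ.0

Term B:
  start: (λ.0 0) (λ.0)
  →1  (λ.0) (λ.0)
  →2  λ.0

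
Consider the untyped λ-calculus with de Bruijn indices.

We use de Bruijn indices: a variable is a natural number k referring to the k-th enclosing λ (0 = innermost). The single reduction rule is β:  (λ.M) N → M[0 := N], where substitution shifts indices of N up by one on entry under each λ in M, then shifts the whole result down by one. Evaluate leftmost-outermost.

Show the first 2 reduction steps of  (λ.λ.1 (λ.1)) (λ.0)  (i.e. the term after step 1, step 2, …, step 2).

  start: (λ.λ.1 (λ.1)) (λ.0)
  →1  λ.(λ.0) (λ.1)
  →2  λ.λ.1

Answer: after 2 steps: λ.λ.1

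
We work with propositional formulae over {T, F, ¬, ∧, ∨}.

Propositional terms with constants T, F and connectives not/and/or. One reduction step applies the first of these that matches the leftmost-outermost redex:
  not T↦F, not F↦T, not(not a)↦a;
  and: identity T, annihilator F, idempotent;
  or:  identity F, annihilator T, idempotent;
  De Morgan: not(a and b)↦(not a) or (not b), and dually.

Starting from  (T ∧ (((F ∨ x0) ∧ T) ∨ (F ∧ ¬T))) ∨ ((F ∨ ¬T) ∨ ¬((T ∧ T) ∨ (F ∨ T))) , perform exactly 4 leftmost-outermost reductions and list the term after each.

Answer: after 4 steps: (x0 ∨ F) ∨ ((F ∨ ¬T) ∨ ¬((T ∧ T) ∨ (F ∨ T)))

Reduction:
  start: (T ∧ (((F ∨ x0) ∧ T) ∨ (F ∧ ¬T))) ∨ ((F ∨ ¬T) ∨ ¬((T ∧ T) ∨ (F ∨ T)))
  [1] (((F ∨ x0) ∧ T) ∨ (F ∧ ¬T)) ∨ ((F ∨ ¬T) ∨ ¬((T ∧ T) ∨ (F ∨ T)))
  [2] ((F ∨ x0) ∨ (F ∧ ¬T)) ∨ ((F ∨ ¬T) ∨ ¬((T ∧ T) ∨ (F ∨ T)))
  [3] (x0 ∨ (F ∧ ¬T)) ∨ ((F ∨ ¬T) ∨ ¬((T ∧ T) ∨ (F ∨ T)))
  [4] (x0 ∨ F) ∨ ((F ∨ ¬T) ∨ ¬((T ∧ T) ∨ (F ∨ T)))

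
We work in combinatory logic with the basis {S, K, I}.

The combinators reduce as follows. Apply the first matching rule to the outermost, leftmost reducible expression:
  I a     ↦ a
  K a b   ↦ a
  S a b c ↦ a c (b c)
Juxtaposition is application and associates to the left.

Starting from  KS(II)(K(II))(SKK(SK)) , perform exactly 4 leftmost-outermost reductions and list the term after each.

Answer: after 4 steps: S(KI)(SK)

Derivation:
  start: KS(II)(K(II))(SKK(SK))
  [1] S(K(II))(SKK(SK))
  [2] S(KI)(SKK(SK))
  [3] S(KI)(K(SK)(K(SK)))
  [4] S(KI)(SK)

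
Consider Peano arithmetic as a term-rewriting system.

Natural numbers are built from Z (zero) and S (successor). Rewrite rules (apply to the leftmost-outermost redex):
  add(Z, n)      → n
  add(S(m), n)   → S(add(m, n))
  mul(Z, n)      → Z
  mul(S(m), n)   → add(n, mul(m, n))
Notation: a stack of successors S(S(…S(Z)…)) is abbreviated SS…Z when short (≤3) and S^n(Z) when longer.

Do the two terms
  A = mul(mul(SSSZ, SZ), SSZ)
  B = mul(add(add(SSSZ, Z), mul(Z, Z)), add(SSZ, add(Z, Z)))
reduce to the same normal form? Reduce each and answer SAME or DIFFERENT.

Term A:
  start: mul(mul(SSSZ, SZ), SSZ)
  →1  mul(add(SZ, mul(SSZ, SZ)), SSZ)
  →2  mul(S(add(Z, mul(SSZ, SZ))), SSZ)
  →3  add(SSZ, mul(add(Z, mul(SSZ, SZ)), SSZ))
  →4  S(add(SZ, mul(add(Z, mul(SSZ, SZ)), SSZ)))
  →5  S(S(add(Z, mul(add(Z, mul(SSZ, SZ)), SSZ))))
  →6  S(S(mul(add(Z, mul(SSZ, SZ)), SSZ)))
  →7  S(S(mul(mul(SSZ, SZ), SSZ)))
  →8  S(S(mul(add(SZ, mul(SZ, SZ)), SSZ)))
  →9  S(S(mul(S(add(Z, mul(SZ, SZ))), SSZ)))
  →10  S(S(add(SSZ, mul(add(Z, mul(SZ, SZ)), SSZ))))
  →11  S(S(S(add(SZ, mul(add(Z, mul(SZ, SZ)), SSZ)))))
  →12  S(S(S(S(add(Z, mul(add(Z, mul(SZ, SZ)), SSZ))))))
  →13  S(S(S(S(mul(add(Z, mul(SZ, SZ)), SSZ)))))
  →14  S(S(S(S(mul(mul(SZ, SZ), SSZ)))))
  →15  S(S(S(S(mul(add(SZ, mul(Z, SZ)), SSZ)))))
  →16  S(S(S(S(mul(S(add(Z, mul(Z, SZ))), SSZ)))))
  →17  S(S(S(S(add(SSZ, mul(add(Z, mul(Z, SZ)), SSZ))))))
  →18  S(S(S(S(S(add(SZ, mul(add(Z, mul(Z, SZ)), SSZ)))))))
  →19  S(S(S(S(S(S(add(Z, mul(add(Z, mul(Z, SZ)), SSZ))))))))
  →20  S(S(S(S(S(S(mul(add(Z, mul(Z, SZ)), SSZ)))))))
  →21  S(S(S(S(S(S(mul(mul(Z, SZ), SSZ)))))))
  →22  S(S(S(S(S(S(mul(Z, SSZ)))))))
  →23  S^6(Z)

Term B:
  start: mul(add(add(SSSZ, Z), mul(Z, Z)), add(SSZ, add(Z, Z)))
  →1  mul(add(S(add(SSZ, Z)), mul(Z, Z)), add(SSZ, add(Z, Z)))
  →2  mul(S(add(add(SSZ, Z), mul(Z, Z))), add(SSZ, add(Z, Z)))
  →3  add(add(SSZ, add(Z, Z)), mul(add(add(SSZ, Z), mul(Z, Z)), add(SSZ, add(Z, Z))))
  →4  add(S(add(SZ, add(Z, Z))), mul(add(add(SSZ, Z), mul(Z, Z)), add(SSZ, add(Z, Z))))
  →5  S(add(add(SZ, add(Z, Z)), mul(add(add(SSZ, Z), mul(Z, Z)), add(SSZ, add(Z, Z)))))
  →6  S(add(S(add(Z, add(Z, Z))), mul(add(add(SSZ, Z), mul(Z, Z)), add(SSZ, add(Z, Z)))))
  →7  S(S(add(add(Z, add(Z, Z)), mul(add(add(SSZ, Z), mul(Z, Z)), add(SSZ, add(Z, Z))))))
  →8  S(S(add(add(Z, Z), mul(add(add(SSZ, Z), mul(Z, Z)), add(SSZ, add(Z, Z))))))
  →9  S(S(add(Z, mul(add(add(SSZ, Z), mul(Z, Z)), add(SSZ, add(Z, Z))))))
  →10  S(S(mul(add(add(SSZ, Z), mul(Z, Z)), add(SSZ, add(Z, Z)))))
  →11  S(S(mul(add(S(add(SZ, Z)), mul(Z, Z)), add(SSZ, add(Z, Z)))))
  →12  S(S(mul(S(add(add(SZ, Z), mul(Z, Z))), add(SSZ, add(Z, Z)))))
  →13  S(S(add(add(SSZ, add(Z, Z)), mul(add(add(SZ, Z), mul(Z, Z)), add(SSZ, add(Z, Z))))))
  →14  S(S(add(S(add(SZ, add(Z, Z))), mul(add(add(SZ, Z), mul(Z, Z)), add(SSZ, add(Z, Z))))))
  →15  S(S(S(add(add(SZ, add(Z, Z)), mul(add(add(SZ, Z), mul(Z, Z)), add(SSZ, add(Z, Z)))))))
  →16  S(S(S(add(S(add(Z, add(Z, Z))), mul(add(add(SZ, Z), mul(Z, Z)), add(SSZ, add(Z, Z)))))))
  →17  S(S(S(S(add(add(Z, add(Z, Z)), mul(add(add(SZ, Z), mul(Z, Z)), add(SSZ, add(Z, Z))))))))
  →18  S(S(S(S(add(add(Z, Z), mul(add(add(SZ, Z), mul(Z, Z)), add(SSZ, add(Z, Z))))))))
  →19  S(S(S(S(add(Z, mul(add(add(SZ, Z), mul(Z, Z)), add(SSZ, add(Z, Z))))))))
  →20  S(S(S(S(mul(add(add(SZ, Z), mul(Z, Z)), add(SSZ, add(Z, Z)))))))
  →21  S(S(S(S(mul(add(S(add(Z, Z)), mul(Z, Z)), add(SSZ, add(Z, Z)))))))
  →22  S(S(S(S(mul(S(add(add(Z, Z), mul(Z, Z))), add(SSZ, add(Z, Z)))))))
  →23  S(S(S(S(add(add(SSZ, add(Z, Z)), mul(add(add(Z, Z), mul(Z, Z)), add(SSZ, add(Z, Z))))))))
  →24  S(S(S(S(add(S(add(SZ, add(Z, Z))), mul(add(add(Z, Z), mul(Z, Z)), add(SSZ, add(Z, Z))))))))
  →25  S(S(S(S(S(add(add(SZ, add(Z, Z)), mul(add(add(Z, Z), mul(Z, Z)), add(SSZ, add(Z, Z)))))))))
  →26  S(S(S(S(S(add(S(add(Z, add(Z, Z))), mul(add(add(Z, Z), mul(Z, Z)), add(SSZ, add(Z, Z)))))))))
  →27  S(S(S(S(S(S(add(add(Z, add(Z, Z)), mul(add(add(Z, Z), mul(Z, Z)), add(SSZ, add(Z, Z))))))))))
  →28  S(S(S(S(S(S(add(add(Z, Z), mul(add(add(Z, Z), mul(Z, Z)), add(SSZ, add(Z, Z))))))))))
  →29  S(S(S(S(S(S(add(Z, mul(add(add(Z, Z), mul(Z, Z)), add(SSZ, add(Z, Z))))))))))
  →30  S(S(S(S(S(S(mul(add(add(Z, Z), mul(Z, Z)), add(SSZ, add(Z, Z)))))))))
  →31  S(S(S(S(S(S(mul(add(Z, mul(Z, Z)), add(SSZ, add(Z, Z)))))))))
  →32  S(S(S(S(S(S(mul(mul(Z, Z), add(SSZ, add(Z, Z)))))))))
  →33  S(S(S(S(S(S(mul(Z, add(SSZ, add(Z, Z)))))))))
  →34  S^6(Z)

Answer: SAME — A ⇓ S^6(Z), B ⇓ S^6(Z)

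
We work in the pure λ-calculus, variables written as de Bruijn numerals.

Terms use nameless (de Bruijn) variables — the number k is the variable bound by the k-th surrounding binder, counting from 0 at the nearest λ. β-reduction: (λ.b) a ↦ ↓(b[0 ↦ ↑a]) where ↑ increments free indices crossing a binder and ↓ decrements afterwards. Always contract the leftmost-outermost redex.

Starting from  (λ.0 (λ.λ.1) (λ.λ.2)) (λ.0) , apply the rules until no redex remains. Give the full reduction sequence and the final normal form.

Answer: normal form = λ.λ.λ.λ.0  (in 3 steps)

Working:
  start: (λ.0 (λ.λ.1) (λ.λ.2)) (λ.0)
  →1  (λ.0) (λ.λ.1) (λ.λ.λ.0)
  →2  (λ.λ.1) (λ.λ.λ.0)
  →3  λ.λ.λ.λ.0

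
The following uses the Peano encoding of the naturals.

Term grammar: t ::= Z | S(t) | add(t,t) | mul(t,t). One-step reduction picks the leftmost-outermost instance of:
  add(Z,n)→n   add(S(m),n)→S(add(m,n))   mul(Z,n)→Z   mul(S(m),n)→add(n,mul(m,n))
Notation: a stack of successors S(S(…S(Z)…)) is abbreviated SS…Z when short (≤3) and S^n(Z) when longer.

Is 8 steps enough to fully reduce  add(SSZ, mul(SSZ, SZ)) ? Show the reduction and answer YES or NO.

Answer: NO — after 8 steps the term is S(S(S(S(add(Z, mul(Z, SZ)))))), not yet normal

Derivation:
  start: add(SSZ, mul(SSZ, SZ))
  [1] S(add(SZ, mul(SSZ, SZ)))
  [2] S(S(add(Z, mul(SSZ, SZ))))
  [3] S(S(mul(SSZ, SZ)))
  [4] S(S(add(SZ, mul(SZ, SZ))))
  [5] S(S(S(add(Z, mul(SZ, SZ)))))
  [6] S(S(S(mul(SZ, SZ))))
  [7] S(S(S(add(SZ, mul(Z, SZ)))))
  [8] S(S(S(S(add(Z, mul(Z, SZ))))))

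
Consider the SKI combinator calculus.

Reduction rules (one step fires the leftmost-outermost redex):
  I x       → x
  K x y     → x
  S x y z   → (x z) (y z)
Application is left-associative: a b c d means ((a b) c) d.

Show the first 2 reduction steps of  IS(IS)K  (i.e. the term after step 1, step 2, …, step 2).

Answer: after 2 steps: SSK

Working:
  start: IS(IS)K
  →1  S(IS)K
  →2  SSK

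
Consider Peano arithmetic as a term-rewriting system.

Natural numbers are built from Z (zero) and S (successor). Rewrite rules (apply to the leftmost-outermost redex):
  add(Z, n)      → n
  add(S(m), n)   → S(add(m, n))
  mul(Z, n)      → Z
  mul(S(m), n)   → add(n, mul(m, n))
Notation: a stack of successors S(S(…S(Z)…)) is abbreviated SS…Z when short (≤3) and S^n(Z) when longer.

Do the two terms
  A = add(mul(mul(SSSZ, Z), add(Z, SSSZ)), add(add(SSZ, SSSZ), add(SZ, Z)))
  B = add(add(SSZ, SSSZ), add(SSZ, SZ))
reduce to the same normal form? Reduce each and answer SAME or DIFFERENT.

Answer: DIFFERENT — A ⇓ S^6(Z), B ⇓ S^8(Z)

Working:
Term A:
  start: add(mul(mul(SSSZ, Z), add(Z, SSSZ)), add(add(SSZ, SSSZ), add(SZ, Z)))
  →1  add(mul(add(Z, mul(SSZ, Z)), add(Z, SSSZ)), add(add(SSZ, SSSZ), add(SZ, Z)))
  →2  add(mul(mul(SSZ, Z), add(Z, SSSZ)), add(add(SSZ, SSSZ), add(SZ, Z)))
  →3  add(mul(add(Z, mul(SZ, Z)), add(Z, SSSZ)), add(add(SSZ, SSSZ), add(SZ, Z)))
  →4  add(mul(mul(SZ, Z), add(Z, SSSZ)), add(add(SSZ, SSSZ), add(SZ, Z)))
  →5  add(mul(add(Z, mul(Z, Z)), add(Z, SSSZ)), add(add(SSZ, SSSZ), add(SZ, Z)))
  →6  add(mul(mul(Z, Z), add(Z, SSSZ)), add(add(SSZ, SSSZ), add(SZ, Z)))
  →7  add(mul(Z, add(Z, SSSZ)), add(add(SSZ, SSSZ), add(SZ, Z)))
  →8  add(Z, add(add(SSZ, SSSZ), add(SZ, Z)))
  →9  add(add(SSZ, SSSZ), add(SZ, Z))
  →10  add(S(add(SZ, SSSZ)), add(SZ, Z))
  →11  S(add(add(SZ, SSSZ), add(SZ, Z)))
  →12  S(add(S(add(Z, SSSZ)), add(SZ, Z)))
  →13  S(S(add(add(Z, SSSZ), add(SZ, Z))))
  →14  S(S(add(SSSZ, add(SZ, Z))))
  →15  S(S(S(add(SSZ, add(SZ, Z)))))
  →16  S(S(S(S(add(SZ, add(SZ, Z))))))
  →17  S(S(S(S(S(add(Z, add(SZ, Z)))))))
  →18  S(S(S(S(S(add(SZ, Z))))))
  →19  S(S(S(S(S(S(add(Z, Z)))))))
  →20  S^6(Z)

Term B:
  start: add(add(SSZ, SSSZ), add(SSZ, SZ))
  →1  add(S(add(SZ, SSSZ)), add(SSZ, SZ))
  →2  S(add(add(SZ, SSSZ), add(SSZ, SZ)))
  →3  S(add(S(add(Z, SSSZ)), add(SSZ, SZ)))
  →4  S(S(add(add(Z, SSSZ), add(SSZ, SZ))))
  →5  S(S(add(SSSZ, add(SSZ, SZ))))
  →6  S(S(S(add(SSZ, add(SSZ, SZ)))))
  →7  S(S(S(S(add(SZ, add(SSZ, SZ))))))
  →8  S(S(S(S(S(add(Z, add(SSZ, SZ)))))))
  →9  S(S(S(S(S(add(SSZ, SZ))))))
  →10  S(S(S(S(S(S(add(SZ, SZ)))))))
  →11  S(S(S(S(S(S(S(add(Z, SZ))))))))
  →12  S^8(Z)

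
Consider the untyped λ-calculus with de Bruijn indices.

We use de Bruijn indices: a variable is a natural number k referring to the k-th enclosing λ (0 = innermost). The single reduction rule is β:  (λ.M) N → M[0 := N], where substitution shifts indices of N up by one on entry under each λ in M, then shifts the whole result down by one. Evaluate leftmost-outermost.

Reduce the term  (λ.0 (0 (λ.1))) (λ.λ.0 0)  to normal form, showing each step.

Answer: normal form = λ.0 0  (in 2 steps)

Working:
  start: (λ.0 (0 (λ.1))) (λ.λ.0 0)
  step 1: (λ.λ.0 0) ((λ.λ.0 0) (λ.λ.λ.0 0))
  step 2: λ.0 0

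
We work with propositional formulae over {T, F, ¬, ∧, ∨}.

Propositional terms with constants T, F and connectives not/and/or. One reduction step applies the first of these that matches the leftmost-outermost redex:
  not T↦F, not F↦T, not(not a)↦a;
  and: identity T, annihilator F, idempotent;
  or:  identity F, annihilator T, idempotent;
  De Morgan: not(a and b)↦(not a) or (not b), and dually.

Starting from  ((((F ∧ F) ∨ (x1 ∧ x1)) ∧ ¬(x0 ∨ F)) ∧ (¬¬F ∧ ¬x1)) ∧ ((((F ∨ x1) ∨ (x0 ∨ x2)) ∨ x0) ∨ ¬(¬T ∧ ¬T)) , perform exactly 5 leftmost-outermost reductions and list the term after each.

Answer: after 5 steps: ((x1 ∧ (¬x0 ∧ T)) ∧ (¬¬F ∧ ¬x1)) ∧ ((((F ∨ x1) ∨ (x0 ∨ x2)) ∨ x0) ∨ ¬(¬T ∧ ¬T))

Working:
  start: ((((F ∧ F) ∨ (x1 ∧ x1)) ∧ ¬(x0 ∨ F)) ∧ (¬¬F ∧ ¬x1)) ∧ ((((F ∨ x1) ∨ (x0 ∨ x2)) ∨ x0) ∨ ¬(¬T ∧ ¬T))
  step 1: (((F ∨ (x1 ∧ x1)) ∧ ¬(x0 ∨ F)) ∧ (¬¬F ∧ ¬x1)) ∧ ((((F ∨ x1) ∨ (x0 ∨ x2)) ∨ x0) ∨ ¬(¬T ∧ ¬T))
  step 2: (((x1 ∧ x1) ∧ ¬(x0 ∨ F)) ∧ (¬¬F ∧ ¬x1)) ∧ ((((F ∨ x1) ∨ (x0 ∨ x2)) ∨ x0) ∨ ¬(¬T ∧ ¬T))
  step 3: ((x1 ∧ ¬(x0 ∨ F)) ∧ (¬¬F ∧ ¬x1)) ∧ ((((F ∨ x1) ∨ (x0 ∨ x2)) ∨ x0) ∨ ¬(¬T ∧ ¬T))
  step 4: ((x1 ∧ (¬x0 ∧ ¬F)) ∧ (¬¬F ∧ ¬x1)) ∧ ((((F ∨ x1) ∨ (x0 ∨ x2)) ∨ x0) ∨ ¬(¬T ∧ ¬T))
  step 5: ((x1 ∧ (¬x0 ∧ T)) ∧ (¬¬F ∧ ¬x1)) ∧ ((((F ∨ x1) ∨ (x0 ∨ x2)) ∨ x0) ∨ ¬(¬T ∧ ¬T))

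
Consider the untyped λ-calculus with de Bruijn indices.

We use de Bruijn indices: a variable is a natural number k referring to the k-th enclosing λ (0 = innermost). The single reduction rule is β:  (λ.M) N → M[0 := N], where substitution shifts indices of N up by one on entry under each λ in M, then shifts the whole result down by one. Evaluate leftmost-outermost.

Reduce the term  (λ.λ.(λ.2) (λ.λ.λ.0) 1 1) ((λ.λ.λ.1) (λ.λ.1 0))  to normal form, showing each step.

  start: (λ.λ.(λ.2) (λ.λ.λ.0) 1 1) ((λ.λ.λ.1) (λ.λ.1 0))
  →1  λ.(λ.(λ.λ.λ.1) (λ.λ.1 0)) (λ.λ.λ.0) ((λ.λ.λ.1) (λ.λ.1 0)) ((λ.λ.λ.1) (λ.λ.1 0))
  →2  λ.(λ.λ.λ.1) (λ.λ.1 0) ((λ.λ.λ.1) (λ.λ.1 0)) ((λ.λ.λ.1) (λ.λ.1 0))
  →3  λ.(λ.λ.1) ((λ.λ.λ.1) (λ.λ.1 0)) ((λ.λ.λ.1) (λ.λ.1 0))
  →4  λ.(λ.(λ.λ.λ.1) (λ.λ.1 0)) ((λ.λ.λ.1) (λ.λ.1 0))
  →5  λ.(λ.λ.λ.1) (λ.λ.1 0)
  →6  λ.λ.λ.1

Answer: normal form = λ.λ.λ.1  (in 6 steps)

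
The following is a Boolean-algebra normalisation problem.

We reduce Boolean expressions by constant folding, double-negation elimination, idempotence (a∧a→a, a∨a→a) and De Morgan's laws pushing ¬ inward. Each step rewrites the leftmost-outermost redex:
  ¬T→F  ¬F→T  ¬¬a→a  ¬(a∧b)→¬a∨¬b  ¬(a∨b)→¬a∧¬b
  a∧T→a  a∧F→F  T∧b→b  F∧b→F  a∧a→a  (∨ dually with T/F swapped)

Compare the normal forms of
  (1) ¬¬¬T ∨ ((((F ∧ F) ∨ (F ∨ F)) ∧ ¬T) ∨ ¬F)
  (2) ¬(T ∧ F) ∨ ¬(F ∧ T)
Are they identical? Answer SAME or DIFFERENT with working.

Answer: SAME — A ⇓ T, B ⇓ T

Working:
Term A:
  start: ¬¬¬T ∨ ((((F ∧ F) ∨ (F ∨ F)) ∧ ¬T) ∨ ¬F)
  [1] ¬T ∨ ((((F ∧ F) ∨ (F ∨ F)) ∧ ¬T) ∨ ¬F)
  [2] F ∨ ((((F ∧ F) ∨ (F ∨ F)) ∧ ¬T) ∨ ¬F)
  [3] (((F ∧ F) ∨ (F ∨ F)) ∧ ¬T) ∨ ¬F
  [4] ((F ∨ (F ∨ F)) ∧ ¬T) ∨ ¬F
  [5] ((F ∨ F) ∧ ¬T) ∨ ¬F
  [6] (F ∧ ¬T) ∨ ¬F
  [7] F ∨ ¬F
  [8] ¬F
  [9] T

Term B:
  start: ¬(T ∧ F) ∨ ¬(F ∧ T)
  [1] (¬T ∨ ¬F) ∨ ¬(F ∧ T)
  [2] (F ∨ ¬F) ∨ ¬(F ∧ T)
  [3] ¬F ∨ ¬(F ∧ T)
  [4] T ∨ ¬(F ∧ T)
  [5] T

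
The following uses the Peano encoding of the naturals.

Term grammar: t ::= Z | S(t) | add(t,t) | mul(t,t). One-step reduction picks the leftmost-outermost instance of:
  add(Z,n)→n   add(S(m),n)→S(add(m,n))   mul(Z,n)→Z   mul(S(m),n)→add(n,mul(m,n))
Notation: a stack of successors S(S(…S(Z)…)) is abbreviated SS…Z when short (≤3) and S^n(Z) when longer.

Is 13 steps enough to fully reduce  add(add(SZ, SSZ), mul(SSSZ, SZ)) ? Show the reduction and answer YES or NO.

  start: add(add(SZ, SSZ), mul(SSSZ, SZ))
  step 1: add(S(add(Z, SSZ)), mul(SSSZ, SZ))
  step 2: S(add(add(Z, SSZ), mul(SSSZ, SZ)))
  step 3: S(add(SSZ, mul(SSSZ, SZ)))
  step 4: S(S(add(SZ, mul(SSSZ, SZ))))
  step 5: S(S(S(add(Z, mul(SSSZ, SZ)))))
  step 6: S(S(S(mul(SSSZ, SZ))))
  step 7: S(S(S(add(SZ, mul(SSZ, SZ)))))
  step 8: S(S(S(S(add(Z, mul(SSZ, SZ))))))
  step 9: S(S(S(S(mul(SSZ, SZ)))))
  step 10: S(S(S(S(add(SZ, mul(SZ, SZ))))))
  step 11: S(S(S(S(S(add(Z, mul(SZ, SZ)))))))
  step 12: S(S(S(S(S(mul(SZ, SZ))))))
  step 13: S(S(S(S(S(add(SZ, mul(Z, SZ)))))))

Answer: NO — after 13 steps the term is S(S(S(S(S(add(SZ, mul(Z, SZ))))))), not yet normal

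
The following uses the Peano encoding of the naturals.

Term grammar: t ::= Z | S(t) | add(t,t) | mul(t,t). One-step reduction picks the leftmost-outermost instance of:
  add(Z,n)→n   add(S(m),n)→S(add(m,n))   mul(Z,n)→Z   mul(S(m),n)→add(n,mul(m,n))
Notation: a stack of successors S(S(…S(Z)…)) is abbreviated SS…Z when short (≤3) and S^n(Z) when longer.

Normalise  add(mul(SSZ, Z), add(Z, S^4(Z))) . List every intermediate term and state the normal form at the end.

Answer: normal form = S^4(Z)  (in 7 steps)

Reduction:
  start: add(mul(SSZ, Z), add(Z, S^4(Z)))
  step 1: add(add(Z, mul(SZ, Z)), add(Z, S^4(Z)))
  step 2: add(mul(SZ, Z), add(Z, S^4(Z)))
  step 3: add(add(Z, mul(Z, Z)), add(Z, S^4(Z)))
  step 4: add(mul(Z, Z), add(Z, S^4(Z)))
  step 5: add(Z, add(Z, S^4(Z)))
  step 6: add(Z, S^4(Z))
  step 7: S^4(Z)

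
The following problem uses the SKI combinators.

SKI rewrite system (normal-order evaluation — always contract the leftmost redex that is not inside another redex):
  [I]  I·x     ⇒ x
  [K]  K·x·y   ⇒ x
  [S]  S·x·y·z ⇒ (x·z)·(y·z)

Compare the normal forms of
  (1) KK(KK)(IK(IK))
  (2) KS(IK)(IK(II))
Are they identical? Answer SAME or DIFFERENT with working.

Term A:
  start: KK(KK)(IK(IK))
  →1  K(IK(IK))
  →2  K(K(IK))
  →3  K(KK)

Term B:
  start: KS(IK)(IK(II))
  →1  S(IK(II))
  →2  S(K(II))
  →3  S(KI)

Answer: DIFFERENT — A ⇓ K(KK), B ⇓ S(KI)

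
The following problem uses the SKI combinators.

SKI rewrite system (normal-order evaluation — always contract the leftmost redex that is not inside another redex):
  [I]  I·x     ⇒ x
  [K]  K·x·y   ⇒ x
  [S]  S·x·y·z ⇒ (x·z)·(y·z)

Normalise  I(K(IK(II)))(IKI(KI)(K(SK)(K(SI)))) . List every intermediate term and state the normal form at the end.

  start: I(K(IK(II)))(IKI(KI)(K(SK)(K(SI))))
  [1] K(IK(II))(IKI(KI)(K(SK)(K(SI))))
  [2] IK(II)
  [3] K(II)
  [4] KI

Answer: normal form = KI  (in 4 steps)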